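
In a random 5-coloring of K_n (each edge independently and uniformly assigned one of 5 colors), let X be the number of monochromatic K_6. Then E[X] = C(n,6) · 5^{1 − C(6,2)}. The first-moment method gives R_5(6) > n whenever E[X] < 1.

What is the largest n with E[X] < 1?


We need C(n, 6) · 5^{1 − 15} < 1, i.e. C(n, 6) < 5^{15 − 1} = 6103515625.
Check values of n near the boundary:
  n = 127: C(127, 6) = 5169379425; 5169379425 < 6103515625? YES
  n = 128: C(128, 6) = 5423611200; 5423611200 < 6103515625? YES
  n = 129: C(129, 6) = 5688177600; 5688177600 < 6103515625? YES
  n = 130: C(130, 6) = 5963412000; 5963412000 < 6103515625? YES
  n = 131: C(131, 6) = 6249655776; 6249655776 < 6103515625? NO
The largest n with C(n, 6) < 6103515625 is n = 130 (where E[X] = 47707296/48828125 ≈ 0.977). Hence R_5(6) > 130, i.e. R_5(6) ≥ 131.

Largest n = 130; hence R_5(6) > 130.


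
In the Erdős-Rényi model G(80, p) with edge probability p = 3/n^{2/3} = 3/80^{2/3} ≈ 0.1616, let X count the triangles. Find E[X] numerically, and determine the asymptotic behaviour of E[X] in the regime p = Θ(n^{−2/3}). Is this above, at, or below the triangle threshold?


Number of potential triangles: C(80, 3) = 82160.
Each occurs with probability p³ ≈ (0.1616)³ ≈ 4.218750e-03.
By linearity: E[X] = C(80, 3)·p³ ≈ 82160 · 4.218750e-03 ≈ 346.6125.
Since α = 2/3 < 1, p = c/n^{2/3} ≫ 1/n is above the triangle threshold p ~ 1/n. Asymptotically E[X] ~ (c³/6)·n^{3(1−α)} = (3³/6)·n^{1} → ∞; triangles are abundant w.h.p.

E[X] ≈ 346.6125; in regime p = Θ(1/n^{2/3}) E[X] diverges (above the triangle threshold p ~ 1/n).


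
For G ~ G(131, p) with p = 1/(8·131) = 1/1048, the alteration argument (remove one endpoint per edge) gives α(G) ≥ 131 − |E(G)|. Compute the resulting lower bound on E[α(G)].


E[|E(G)|] = C(131, 2)·p = 8515 · (1/1048) = 65/8.
E[α(G)] ≥ n − E[|E(G)|] = 131 − 65/8 = 983/8.
Numerically: ≈ 122.8750.
(This is only a lower bound; the true E[α(G)] may be larger.)

E[α(G)] ≥ 983/8 ≈ 122.8750.


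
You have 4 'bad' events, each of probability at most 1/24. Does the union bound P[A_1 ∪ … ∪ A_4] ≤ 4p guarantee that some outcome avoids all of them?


Union bound: P[∪_{i=1}^{4} A_i] ≤ Σ_i P[A_i] ≤ 4·p = 4·(1/24) = 1/6.
Numerically: 1/6 ≈ 0.167.
Is 1/6 < 1? YES.
Since P[∪ A_i] ≤ 1/6 < 1, the complement has P[∩ A_i^c] ≥ 1 − 1/6 = 5/6 > 0, so some outcome avoids every A_i.

4·p = 1/6 ≈ 0.167; existence CERTIFIED by the union bound.


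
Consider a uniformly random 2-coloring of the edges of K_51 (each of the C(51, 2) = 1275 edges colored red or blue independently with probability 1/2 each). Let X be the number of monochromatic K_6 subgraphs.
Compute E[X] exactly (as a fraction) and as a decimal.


Let X = Σ_S X_S over the C(51, 6) = 18009460 subsets S of size 6, where X_S = 1 if the K_6 on S is monochromatic.
For a fixed S, the K_6 on S has C(6, 2) = 15 edges. P[all 15 edges red] = (1/2)^15, and likewise for blue, so P[monochromatic] = 2·(1/2)^15 = 2^{1 − 15} = 1/16384.
By linearity of expectation: E[X] = C(51, 6) · 2^{1 − 15} = 18009460 · 1/16384 = 4502365/4096.
Numerically: E[X] ≈ 1099.210205.

E[X] = C(51,6)·2^(1−C(6,2)) = 4502365/4096 ≈ 1099.210205.


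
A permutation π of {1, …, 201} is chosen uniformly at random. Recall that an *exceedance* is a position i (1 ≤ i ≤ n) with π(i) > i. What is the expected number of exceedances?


Write X = Σ_{i=1}^{201} X_i, where X_i = 1_{π(i) > i}.
For each fixed i, π(i) is uniform over {1, …, 201} (marginal of a uniform permutation), so P[π(i) > i] = (n − i)/n. Summing: Σ_{i=1}^{201} (n − i)/n = (0 + 1 + … + 200)/201 = 201(201 − 1)/(2·201) = (201 − 1)/2.
Hence E[X] = Σ_{i=1}^{201} (201 − i)/201 = 100 ≈ 100.000000.

E[X] = 100 = 100.000000.


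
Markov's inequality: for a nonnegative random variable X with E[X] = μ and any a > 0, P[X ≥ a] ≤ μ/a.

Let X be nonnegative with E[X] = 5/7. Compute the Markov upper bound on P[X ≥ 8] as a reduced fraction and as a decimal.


μ = E[X] = 5/7, a = 8.
Markov: P[X ≥ 8] ≤ μ/a = (5/7)/8 = 5/56.
Numerically: ≈ 0.089286.
(Since a = 8 > μ = 0.714286, the bound 5/56 is < 1 and informative.)

P[X ≥ 8] ≤ 5/56 ≈ 0.089286.


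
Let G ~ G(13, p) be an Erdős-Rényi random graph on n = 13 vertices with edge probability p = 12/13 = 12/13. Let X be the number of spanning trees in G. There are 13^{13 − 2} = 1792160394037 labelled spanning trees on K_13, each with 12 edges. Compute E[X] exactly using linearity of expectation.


K_13 has 13^{13 − 2} = 1792160394037 labelled spanning trees.
For each such spanning tree H, let X_H = 1 if all 12 edges of H are present in G. Then P[X_H = 1] = p^{12} = (12/13)^{12} = 8916100448256/23298085122481.
Summing the indicators: E[X] = Σ_H E[X_H] = 1792160394037 · p^{12} = 1792160394037 · 8916100448256/23298085122481 = 8916100448256/13.
Numerically: E[X] ≈ 6.86e+11.

E[X] = 1792160394037 · (12/13)^{12} = 8916100448256/13 ≈ 6.86e+11.


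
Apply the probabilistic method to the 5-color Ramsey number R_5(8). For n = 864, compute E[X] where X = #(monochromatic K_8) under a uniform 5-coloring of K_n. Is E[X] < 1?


E[X] = C(864, 8) · 5^{1 − 28} = 7455455062926006708 · 5^{−27} = 7455455062926006708/7450580596923828125.
As a reduced fraction: E[X] = 7455455062926006708/7450580596923828125 ≈ 1.000654.
Is E[X] < 1? NO.
Since E[X] ≥ 1, the first-moment bound is inconclusive at n = 864; it does NOT by itself certify R_5(8) > 864.

E[X] = 7455455062926006708/7450580596923828125 ≈ 1.000654; E[X] ≥ 1; first-moment method inconclusive here.


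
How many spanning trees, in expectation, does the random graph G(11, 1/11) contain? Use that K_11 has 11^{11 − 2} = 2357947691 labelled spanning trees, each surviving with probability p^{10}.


K_11 has 11^{11 − 2} = 2357947691 labelled spanning trees.
For each such spanning tree H, let X_H = 1 if all 10 edges of H are present in G. Then P[X_H = 1] = p^{10} = (1/11)^{10} = 1/25937424601.
Summing the indicators: E[X] = Σ_H E[X_H] = 2357947691 · p^{10} = 2357947691 · 1/25937424601 = 1/11.
Numerically: E[X] ≈ 0.090909.

E[X] = 2357947691 · (1/11)^{10} = 1/11 ≈ 0.090909.


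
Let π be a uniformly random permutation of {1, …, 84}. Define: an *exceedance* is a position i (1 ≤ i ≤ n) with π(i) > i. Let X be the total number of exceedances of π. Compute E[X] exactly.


Write X = Σ_{i=1}^{84} X_i, where X_i = 1_{π(i) > i}.
For each fixed i, π(i) is uniform over {1, …, 84} (marginal of a uniform permutation), so P[π(i) > i] = (n − i)/n. Summing: Σ_{i=1}^{84} (n − i)/n = (0 + 1 + … + 83)/84 = 84(84 − 1)/(2·84) = (84 − 1)/2.
Hence E[X] = Σ_{i=1}^{84} (84 − i)/84 = 83/2 ≈ 41.50000.

E[X] = 83/2 = 41.50000.


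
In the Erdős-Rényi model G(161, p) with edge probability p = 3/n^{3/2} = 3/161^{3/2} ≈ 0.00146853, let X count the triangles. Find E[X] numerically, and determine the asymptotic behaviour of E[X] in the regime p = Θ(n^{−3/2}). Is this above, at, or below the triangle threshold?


Number of potential triangles: C(161, 3) = 682640.
Each occurs with probability p³ ≈ (0.00146853)³ ≈ 3.16699459e-09.
By linearity: E[X] = C(161, 3)·p³ ≈ 682640 · 3.16699459e-09 ≈ 0.002162.
Since α = 3/2 > 1, p = c/n^{3/2} = o(1/n) is below the triangle threshold p ~ 1/n. Asymptotically E[X] ~ (c³/6)·n^{3(1−α)} = (3³/6)·n^{-1.5} → 0, so by Markov's inequality G has no triangles w.h.p.

E[X] ≈ 0.002162; in regime p = Θ(1/n^{3/2}) E[X] tends to 0 (below the triangle threshold p ~ 1/n).


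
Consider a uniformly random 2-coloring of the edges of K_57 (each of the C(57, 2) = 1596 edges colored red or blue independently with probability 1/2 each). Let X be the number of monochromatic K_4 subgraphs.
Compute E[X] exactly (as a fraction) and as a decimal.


Let X = Σ_S X_S over the C(57, 4) = 395010 subsets S of size 4, where X_S = 1 if the K_4 on S is monochromatic.
For a fixed S, the K_4 on S has C(4, 2) = 6 edges. P[all 6 edges red] = (1/2)^6, and likewise for blue, so P[monochromatic] = 2·(1/2)^6 = 2^{1 − 6} = 1/32.
By linearity of expectation: E[X] = C(57, 4) · 2^{1 − 6} = 395010 · 1/32 = 197505/16.
Numerically: E[X] ≈ 12344.062.

E[X] = C(57,4)·2^(1−C(4,2)) = 197505/16 ≈ 12344.062.


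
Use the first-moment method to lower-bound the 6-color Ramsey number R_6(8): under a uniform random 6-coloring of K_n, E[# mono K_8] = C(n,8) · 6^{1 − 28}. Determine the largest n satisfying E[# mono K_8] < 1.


We need C(n, 8) · 6^{1 − 28} < 1, i.e. C(n, 8) < 6^{28 − 1} = 1023490369077469249536.
Check values of n near the boundary:
  n = 1592: C(1592, 8) = 1005480414540892933435; 1005480414540892933435 < 1023490369077469249536? YES
  n = 1593: C(1593, 8) = 1010555394551193970323; 1010555394551193970323 < 1023490369077469249536? YES
  n = 1594: C(1594, 8) = 1015652773590544255167; 1015652773590544255167 < 1023490369077469249536? YES
  n = 1595: C(1595, 8) = 1020772636343363633895; 1020772636343363633895 < 1023490369077469249536? YES
  n = 1596: C(1596, 8) = 1025915067760710553965; 1025915067760710553965 < 1023490369077469249536? NO
  n = 1597: C(1597, 8) = 1031080153060953275445; 1031080153060953275445 < 1023490369077469249536? NO
  n = 1598: C(1598, 8) = 1036267977730442348529; 1036267977730442348529 < 1023490369077469249536? NO
The largest n with C(n, 8) < 1023490369077469249536 is n = 1595 (where E[X] = 113419181815929292655/113721152119718805504 ≈ 0.9973). Hence R_6(8) > 1595, i.e. R_6(8) ≥ 1596.

Largest n = 1595; hence R_6(8) > 1595.


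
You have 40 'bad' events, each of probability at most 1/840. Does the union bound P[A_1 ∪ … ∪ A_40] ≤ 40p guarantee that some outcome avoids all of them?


Union bound: P[∪_{i=1}^{40} A_i] ≤ Σ_i P[A_i] ≤ 40·p = 40·(1/840) = 1/21.
Numerically: 1/21 ≈ 0.04762.
Is 1/21 < 1? YES.
Since P[∪ A_i] ≤ 1/21 < 1, the complement has P[∩ A_i^c] ≥ 1 − 1/21 = 20/21 > 0, so some outcome avoids every A_i.

40·p = 1/21 ≈ 0.04762; existence CERTIFIED by the union bound.


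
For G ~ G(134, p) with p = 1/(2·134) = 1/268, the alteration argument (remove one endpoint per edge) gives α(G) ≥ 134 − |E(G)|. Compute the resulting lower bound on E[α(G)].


E[|E(G)|] = C(134, 2)·p = 8911 · (1/268) = 133/4.
E[α(G)] ≥ n − E[|E(G)|] = 134 − 133/4 = 403/4.
Numerically: ≈ 100.7500.
(This is only a lower bound; the true E[α(G)] may be larger.)

E[α(G)] ≥ 403/4 ≈ 100.7500.


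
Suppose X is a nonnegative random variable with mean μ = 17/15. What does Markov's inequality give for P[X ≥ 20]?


μ = E[X] = 17/15, a = 20.
Markov: P[X ≥ 20] ≤ μ/a = (17/15)/20 = 17/300.
Numerically: ≈ 0.056667.
(Since a = 20 > μ = 1.133333, the bound 17/300 is < 1 and informative.)

P[X ≥ 20] ≤ 17/300 ≈ 0.056667.


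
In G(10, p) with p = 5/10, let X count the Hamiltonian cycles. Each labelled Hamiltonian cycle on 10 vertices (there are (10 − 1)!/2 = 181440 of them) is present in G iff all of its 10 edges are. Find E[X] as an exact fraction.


K_10 has (10 − 1)!/2 = 181440 labelled Hamiltonian cycles.
For each such Hamiltonian cycle H, let X_H = 1 if all 10 edges of H are present in G. Then P[X_H = 1] = p^{10} = (1/2)^{10} = 1/1024.
By linearity of expectation: E[X] = Σ_H E[X_H] = 181440 · p^{10} = 181440 · 1/1024 = 2835/16.
Numerically: E[X] ≈ 177.

E[X] = 181440 · (1/2)^{10} = 2835/16 ≈ 177.


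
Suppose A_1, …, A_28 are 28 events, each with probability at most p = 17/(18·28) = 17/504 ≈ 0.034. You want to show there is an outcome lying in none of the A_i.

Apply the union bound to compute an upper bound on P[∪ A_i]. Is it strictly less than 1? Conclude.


Union bound: P[∪_{i=1}^{28} A_i] ≤ Σ_i P[A_i] ≤ 28·p = 28·(17/504) = 17/18.
Numerically: 17/18 ≈ 0.944.
Is 17/18 < 1? YES.
Since P[∪ A_i] ≤ 17/18 < 1, the complement has P[∩ A_i^c] ≥ 1 − 17/18 = 1/18 > 0, so some outcome avoids every A_i.

28·p = 17/18 ≈ 0.944; existence CERTIFIED by the union bound.


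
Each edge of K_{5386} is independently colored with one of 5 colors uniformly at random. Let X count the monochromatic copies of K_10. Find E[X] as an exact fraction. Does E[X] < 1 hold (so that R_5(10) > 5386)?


E[X] = C(5386, 10) · 5^{1 − 45} = 5613966214234562222231428510561 · 5^{−44} = 5613966214234562222231428510561/5684341886080801486968994140625.
As a reduced fraction: E[X] = 5613966214234562222231428510561/5684341886080801486968994140625 ≈ 0.9876194.
Is E[X] < 1? YES.
Since E[X] < 1, there exists a 5-coloring of K_{5386} with no monochromatic K_10; hence R_5(10) > 5386.

E[X] = 5613966214234562222231428510561/5684341886080801486968994140625 ≈ 0.9876194; E[X] < 1, so R_5(10) > 5386.


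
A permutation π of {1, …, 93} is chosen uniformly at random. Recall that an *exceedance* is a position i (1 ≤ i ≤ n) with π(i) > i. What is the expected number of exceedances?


Write X = Σ_{i=1}^{93} X_i, where X_i = 1_{π(i) > i}.
For each fixed i, π(i) is uniform over {1, …, 93} (marginal of a uniform permutation), so P[π(i) > i] = (n − i)/n. Summing: Σ_{i=1}^{93} (n − i)/n = (0 + 1 + … + 92)/93 = 93(93 − 1)/(2·93) = (93 − 1)/2.
Hence E[X] = Σ_{i=1}^{93} (93 − i)/93 = 46 ≈ 46.000.

E[X] = 46 = 46.000.


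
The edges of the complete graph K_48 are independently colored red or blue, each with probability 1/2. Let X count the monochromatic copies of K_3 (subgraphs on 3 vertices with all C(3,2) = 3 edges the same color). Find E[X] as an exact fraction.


Let X = Σ_S X_S over the C(48, 3) = 17296 subsets S of size 3, where X_S = 1 if the K_3 on S is monochromatic.
For a fixed S, the K_3 on S has C(3, 2) = 3 edges. P[all 3 edges red] = (1/2)^3, and likewise for blue, so P[monochromatic] = 2·(1/2)^3 = 2^{1 − 3} = 1/4.
Summing: E[X] = C(48, 3) · 2^{1 − 3} = 17296 · 1/4 = 4324.
Numerically: E[X] ≈ 4324.000000.

E[X] = C(48,3)·2^(1−C(3,2)) = 4324 ≈ 4324.000000.


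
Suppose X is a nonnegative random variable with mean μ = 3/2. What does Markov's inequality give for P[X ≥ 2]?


μ = E[X] = 3/2, a = 2.
Markov: P[X ≥ 2] ≤ μ/a = (3/2)/2 = 3/4.
Numerically: ≈ 0.750000.
(Since a = 2 > μ = 1.500000, the bound 3/4 is < 1 and informative.)

P[X ≥ 2] ≤ 3/4 ≈ 0.750000.


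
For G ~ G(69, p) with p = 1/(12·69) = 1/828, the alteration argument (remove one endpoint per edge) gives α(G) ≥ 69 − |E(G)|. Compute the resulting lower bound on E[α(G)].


E[|E(G)|] = C(69, 2)·p = 2346 · (1/828) = 17/6.
E[α(G)] ≥ n − E[|E(G)|] = 69 − 17/6 = 397/6.
Numerically: ≈ 66.1667.
(This is only a lower bound; the true E[α(G)] may be larger.)

E[α(G)] ≥ 397/6 ≈ 66.1667.


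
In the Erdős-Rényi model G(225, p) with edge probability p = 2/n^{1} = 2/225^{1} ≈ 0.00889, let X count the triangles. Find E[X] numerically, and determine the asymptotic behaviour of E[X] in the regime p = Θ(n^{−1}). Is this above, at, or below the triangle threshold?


Number of potential triangles: C(225, 3) = 1873200.
Each occurs with probability p³ ≈ (0.00889)³ ≈ 7.02332e-07.
By linearity: E[X] = C(225, 3)·p³ ≈ 1873200 · 7.02332e-07 ≈ 1.316.
Here α = 1, so p = 2/n is exactly at the triangle threshold p ~ 1/n. Asymptotically E[X] → c³/6 = 2³/6 = 4/3 ≈ 1.333, a bounded constant. In this regime the triangle count is asymptotically Poisson(c³/6).

E[X] ≈ 1.316; in regime p = Θ(1/n^{1}) E[X] stays bounded (at the triangle threshold p ~ 1/n).


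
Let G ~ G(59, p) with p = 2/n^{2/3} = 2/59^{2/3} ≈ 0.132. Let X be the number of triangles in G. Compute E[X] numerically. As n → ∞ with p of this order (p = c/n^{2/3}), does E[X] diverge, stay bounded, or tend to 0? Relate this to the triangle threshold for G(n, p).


Number of potential triangles: C(59, 3) = 32509.
Each occurs with probability p³ ≈ (0.132)³ ≈ 2.298190e-03.
By linearity: E[X] = C(59, 3)·p³ ≈ 32509 · 2.298190e-03 ≈ 74.7119.
Since α = 2/3 < 1, p = c/n^{2/3} ≫ 1/n is above the triangle threshold p ~ 1/n. Asymptotically E[X] ~ (c³/6)·n^{3(1−α)} = (2³/6)·n^{1} → ∞; triangles are abundant w.h.p.

E[X] ≈ 74.7119; in regime p = Θ(1/n^{2/3}) E[X] diverges (above the triangle threshold p ~ 1/n).


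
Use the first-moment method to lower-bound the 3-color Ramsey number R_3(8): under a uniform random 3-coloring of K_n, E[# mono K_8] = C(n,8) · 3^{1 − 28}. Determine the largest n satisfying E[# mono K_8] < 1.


We need C(n, 8) · 3^{1 − 28} < 1, i.e. C(n, 8) < 3^{28 − 1} = 7625597484987.
Check values of n near the boundary:
  n = 154: C(154, 8) = 6521818990995; 6521818990995 < 7625597484987? YES
  n = 155: C(155, 8) = 6876747915675; 6876747915675 < 7625597484987? YES
  n = 156: C(156, 8) = 7248464019225; 7248464019225 < 7625597484987? YES
  n = 157: C(157, 8) = 7637643295425; 7637643295425 < 7625597484987? NO
The largest n with C(n, 8) < 7625597484987 is n = 156 (where E[X] = 805384891025/847288609443 ≈ 0.9505). Hence R_3(8) > 156, i.e. R_3(8) ≥ 157.

Largest n = 156; hence R_3(8) > 156.


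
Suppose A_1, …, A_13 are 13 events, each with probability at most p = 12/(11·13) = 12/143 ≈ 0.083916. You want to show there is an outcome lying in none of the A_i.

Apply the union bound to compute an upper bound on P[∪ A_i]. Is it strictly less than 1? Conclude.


Union bound: P[∪_{i=1}^{13} A_i] ≤ Σ_i P[A_i] ≤ 13·p = 13·(12/143) = 12/11.
Numerically: 12/11 ≈ 1.090909.
Is 12/11 < 1? NO.
Since the bound 12/11 is ≥ 1, the union bound is uninformative here; it does NOT by itself certify existence.

13·p = 12/11 ≈ 1.090909; existence NOT certified by the union bound.


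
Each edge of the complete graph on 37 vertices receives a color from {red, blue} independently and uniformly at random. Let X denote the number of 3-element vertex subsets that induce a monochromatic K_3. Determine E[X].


Let X = Σ_S X_S over the C(37, 3) = 7770 subsets S of size 3, where X_S = 1 if the K_3 on S is monochromatic.
For a fixed S, the K_3 on S has C(3, 2) = 3 edges. P[all 3 edges red] = (1/2)^3, and likewise for blue, so P[monochromatic] = 2·(1/2)^3 = 2^{1 − 3} = 1/4.
By linearity of expectation: E[X] = C(37, 3) · 2^{1 − 3} = 7770 · 1/4 = 3885/2.
Numerically: E[X] ≈ 1942.5000.

E[X] = C(37,3)·2^(1−C(3,2)) = 3885/2 ≈ 1942.5000.


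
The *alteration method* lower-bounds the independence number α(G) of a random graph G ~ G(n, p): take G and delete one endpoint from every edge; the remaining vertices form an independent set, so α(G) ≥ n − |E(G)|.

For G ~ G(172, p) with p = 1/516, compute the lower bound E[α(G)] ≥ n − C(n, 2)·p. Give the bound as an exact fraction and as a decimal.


E[|E(G)|] = C(172, 2)·p = 14706 · (1/516) = 57/2.
E[α(G)] ≥ n − E[|E(G)|] = 172 − 57/2 = 287/2.
Numerically: ≈ 143.500000.
(This is only a lower bound; the true E[α(G)] may be larger.)

E[α(G)] ≥ 287/2 ≈ 143.500000.


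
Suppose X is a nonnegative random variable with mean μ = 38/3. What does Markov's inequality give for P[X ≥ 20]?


μ = E[X] = 38/3, a = 20.
Markov: P[X ≥ 20] ≤ μ/a = (38/3)/20 = 19/30.
Numerically: ≈ 0.63333.
(Since a = 20 > μ = 12.66667, the bound 19/30 is < 1 and informative.)

P[X ≥ 20] ≤ 19/30 ≈ 0.63333.


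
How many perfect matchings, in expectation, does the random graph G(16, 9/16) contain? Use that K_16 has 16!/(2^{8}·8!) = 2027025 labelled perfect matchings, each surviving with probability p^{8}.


K_16 has 16!/(2^{8}·8!) = 2027025 labelled perfect matchings.
For each such perfect matching H, let X_H = 1 if all 8 edges of H are present in G. Then P[X_H = 1] = p^{8} = (9/16)^{8} = 43046721/4294967296.
Summing the indicators: E[X] = Σ_H E[X_H] = 2027025 · p^{8} = 2027025 · 43046721/4294967296 = 87256779635025/4294967296.
Numerically: E[X] ≈ 20316.1.

E[X] = 2027025 · (9/16)^{8} = 87256779635025/4294967296 ≈ 20316.1.


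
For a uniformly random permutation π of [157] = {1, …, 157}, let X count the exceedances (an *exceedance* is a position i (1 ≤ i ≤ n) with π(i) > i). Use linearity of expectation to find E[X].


Write X = Σ_{i=1}^{157} X_i, where X_i = 1_{π(i) > i}.
For each fixed i, π(i) is uniform over {1, …, 157} (marginal of a uniform permutation), so P[π(i) > i] = (n − i)/n. Summing: Σ_{i=1}^{157} (n − i)/n = (0 + 1 + … + 156)/157 = 157(157 − 1)/(2·157) = (157 − 1)/2.
Hence E[X] = Σ_{i=1}^{157} (157 − i)/157 = 78 ≈ 78.000.

E[X] = 78 = 78.000.


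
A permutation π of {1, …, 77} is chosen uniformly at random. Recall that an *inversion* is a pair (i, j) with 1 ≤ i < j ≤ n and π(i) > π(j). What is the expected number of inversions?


Write X = Σ X_I over the C(77, 2) = 2926 pairs i < j, with X_I the indicator of one inversion.
There are 2926 indicators.
For each fixed pair i < j, the values π(i) and π(j) are two distinct elements of {1, …, 77} in uniformly random order; by symmetry P[π(i) > π(j)] = 1/2.
By linearity: E[X] = 2926 · (1/2) = C(77, 2) · (1/2) = 2926/2 = 1463 ≈ 1463.000000.

E[X] = 1463 = 1463.000000.


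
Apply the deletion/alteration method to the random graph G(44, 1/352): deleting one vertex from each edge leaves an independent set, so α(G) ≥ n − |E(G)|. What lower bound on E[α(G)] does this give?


E[|E(G)|] = C(44, 2)·p = 946 · (1/352) = 43/16.
E[α(G)] ≥ n − E[|E(G)|] = 44 − 43/16 = 661/16.
Numerically: ≈ 41.312500.
(This is only a lower bound; the true E[α(G)] may be larger.)

E[α(G)] ≥ 661/16 ≈ 41.312500.


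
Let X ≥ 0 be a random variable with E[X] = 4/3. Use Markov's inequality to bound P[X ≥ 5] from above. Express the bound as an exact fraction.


μ = E[X] = 4/3, a = 5.
Markov: P[X ≥ 5] ≤ μ/a = (4/3)/5 = 4/15.
Numerically: ≈ 0.2667.
(Since a = 5 > μ = 1.3333, the bound 4/15 is < 1 and informative.)

P[X ≥ 5] ≤ 4/15 ≈ 0.2667.


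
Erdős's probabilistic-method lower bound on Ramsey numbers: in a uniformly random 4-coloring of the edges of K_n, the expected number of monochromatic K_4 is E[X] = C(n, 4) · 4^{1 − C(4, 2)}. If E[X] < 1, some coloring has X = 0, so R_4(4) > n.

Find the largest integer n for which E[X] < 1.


We need C(n, 4) · 4^{1 − 6} < 1, i.e. C(n, 4) < 4^{6 − 1} = 1024.
Check values of n near the boundary:
  n = 8: C(8, 4) = 70; 70 < 1024? YES
  n = 9: C(9, 4) = 126; 126 < 1024? YES
  n = 10: C(10, 4) = 210; 210 < 1024? YES
  n = 11: C(11, 4) = 330; 330 < 1024? YES
  n = 12: C(12, 4) = 495; 495 < 1024? YES
  n = 13: C(13, 4) = 715; 715 < 1024? YES
  n = 14: C(14, 4) = 1001; 1001 < 1024? YES
  n = 15: C(15, 4) = 1365; 1365 < 1024? NO
  n = 16: C(16, 4) = 1820; 1820 < 1024? NO
  n = 17: C(17, 4) = 2380; 2380 < 1024? NO
The largest n with C(n, 4) < 1024 is n = 14 (where E[X] = 1001/1024 ≈ 0.9775). Hence R_4(4) > 14, i.e. R_4(4) ≥ 15.

Largest n = 14; hence R_4(4) > 14.


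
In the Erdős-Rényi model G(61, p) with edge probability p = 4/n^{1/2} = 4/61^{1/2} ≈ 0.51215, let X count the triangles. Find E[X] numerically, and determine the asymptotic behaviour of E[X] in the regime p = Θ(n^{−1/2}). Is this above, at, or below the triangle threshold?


Number of potential triangles: C(61, 3) = 35990.
Each occurs with probability p³ ≈ (0.51215)³ ≈ 1.3433378e-01.
By linearity: E[X] = C(61, 3)·p³ ≈ 35990 · 1.3433378e-01 ≈ 4834.67259.
Since α = 1/2 < 1, p = c/n^{1/2} ≫ 1/n is above the triangle threshold p ~ 1/n. Asymptotically E[X] ~ (c³/6)·n^{3(1−α)} = (4³/6)·n^{1.5} → ∞; triangles are abundant w.h.p.

E[X] ≈ 4834.67259; in regime p = Θ(1/n^{1/2}) E[X] diverges (above the triangle threshold p ~ 1/n).


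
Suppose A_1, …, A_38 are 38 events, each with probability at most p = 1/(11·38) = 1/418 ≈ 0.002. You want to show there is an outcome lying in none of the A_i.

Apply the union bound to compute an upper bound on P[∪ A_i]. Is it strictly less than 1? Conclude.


Union bound: P[∪_{i=1}^{38} A_i] ≤ Σ_i P[A_i] ≤ 38·p = 38·(1/418) = 1/11.
Numerically: 1/11 ≈ 0.091.
Is 1/11 < 1? YES.
Since P[∪ A_i] ≤ 1/11 < 1, the complement has P[∩ A_i^c] ≥ 1 − 1/11 = 10/11 > 0, so some outcome avoids every A_i.

38·p = 1/11 ≈ 0.091; existence CERTIFIED by the union bound.


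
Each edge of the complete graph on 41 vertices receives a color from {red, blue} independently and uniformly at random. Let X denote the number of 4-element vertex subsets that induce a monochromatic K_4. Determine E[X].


Let X = Σ_S X_S over the C(41, 4) = 101270 subsets S of size 4, where X_S = 1 if the K_4 on S is monochromatic.
For a fixed S, the K_4 on S has C(4, 2) = 6 edges. P[all 6 edges red] = (1/2)^6, and likewise for blue, so P[monochromatic] = 2·(1/2)^6 = 2^{1 − 6} = 1/32.
By linearity of expectation: E[X] = C(41, 4) · 2^{1 − 6} = 101270 · 1/32 = 50635/16.
Numerically: E[X] ≈ 3164.688.

E[X] = C(41,4)·2^(1−C(4,2)) = 50635/16 ≈ 3164.688.


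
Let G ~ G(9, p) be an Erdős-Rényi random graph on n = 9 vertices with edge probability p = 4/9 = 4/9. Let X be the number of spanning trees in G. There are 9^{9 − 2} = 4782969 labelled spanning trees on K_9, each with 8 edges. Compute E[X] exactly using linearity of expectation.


K_9 has 9^{9 − 2} = 4782969 labelled spanning trees.
For each such spanning tree H, let X_H = 1 if all 8 edges of H are present in G. Then P[X_H = 1] = p^{8} = (4/9)^{8} = 65536/43046721.
By linearity of expectation: E[X] = Σ_H E[X_H] = 4782969 · p^{8} = 4782969 · 65536/43046721 = 65536/9.
Numerically: E[X] ≈ 7.28e+03.

E[X] = 4782969 · (4/9)^{8} = 65536/9 ≈ 7.28e+03.


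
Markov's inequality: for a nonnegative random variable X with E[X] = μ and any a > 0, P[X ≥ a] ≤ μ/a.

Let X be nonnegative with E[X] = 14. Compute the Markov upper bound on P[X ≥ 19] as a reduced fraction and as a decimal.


μ = E[X] = 14, a = 19.
Markov: P[X ≥ 19] ≤ μ/a = (14)/19 = 14/19.
Numerically: ≈ 0.737.
(Since a = 19 > μ = 14.000, the bound 14/19 is < 1 and informative.)

P[X ≥ 19] ≤ 14/19 ≈ 0.737.


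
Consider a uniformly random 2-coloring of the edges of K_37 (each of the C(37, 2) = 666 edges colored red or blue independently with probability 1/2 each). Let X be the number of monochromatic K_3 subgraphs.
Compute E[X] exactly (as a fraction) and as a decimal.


Let X = Σ_S X_S over the C(37, 3) = 7770 subsets S of size 3, where X_S = 1 if the K_3 on S is monochromatic.
For a fixed S, the K_3 on S has C(3, 2) = 3 edges. P[all 3 edges red] = (1/2)^3, and likewise for blue, so P[monochromatic] = 2·(1/2)^3 = 2^{1 − 3} = 1/4.
By linearity: E[X] = C(37, 3) · 2^{1 − 3} = 7770 · 1/4 = 3885/2.
Numerically: E[X] ≈ 1942.500.

E[X] = C(37,3)·2^(1−C(3,2)) = 3885/2 ≈ 1942.500.


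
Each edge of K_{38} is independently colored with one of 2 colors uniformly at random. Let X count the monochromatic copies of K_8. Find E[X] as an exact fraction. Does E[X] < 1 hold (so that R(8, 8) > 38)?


E[X] = C(38, 8) · 2^{1 − 28} = 48903492 · 2^{−27} = 48903492/134217728.
As a reduced fraction: E[X] = 12225873/33554432 ≈ 0.364359.
Is E[X] < 1? YES.
Since E[X] < 1, there exists a 2-coloring of K_{38} with no monochromatic K_8; hence R(8, 8) > 38.

E[X] = 12225873/33554432 ≈ 0.364359; E[X] < 1, so R(8, 8) > 38.


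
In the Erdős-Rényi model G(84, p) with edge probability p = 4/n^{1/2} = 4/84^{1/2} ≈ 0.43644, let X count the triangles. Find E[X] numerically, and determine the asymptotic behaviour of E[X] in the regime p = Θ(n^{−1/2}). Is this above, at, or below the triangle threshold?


Number of potential triangles: C(84, 3) = 95284.
Each occurs with probability p³ ≈ (0.43644)³ ≈ 8.3130625e-02.
By linearity: E[X] = C(84, 3)·p³ ≈ 95284 · 8.3130625e-02 ≈ 7921.01846.
Since α = 1/2 < 1, p = c/n^{1/2} ≫ 1/n is above the triangle threshold p ~ 1/n. Asymptotically E[X] ~ (c³/6)·n^{3(1−α)} = (4³/6)·n^{1.5} → ∞; triangles are abundant w.h.p.

E[X] ≈ 7921.01846; in regime p = Θ(1/n^{1/2}) E[X] diverges (above the triangle threshold p ~ 1/n).


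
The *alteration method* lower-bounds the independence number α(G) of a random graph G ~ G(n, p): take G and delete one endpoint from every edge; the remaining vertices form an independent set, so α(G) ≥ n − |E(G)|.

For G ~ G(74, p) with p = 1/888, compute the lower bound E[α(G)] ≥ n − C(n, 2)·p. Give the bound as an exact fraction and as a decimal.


E[|E(G)|] = C(74, 2)·p = 2701 · (1/888) = 73/24.
E[α(G)] ≥ n − E[|E(G)|] = 74 − 73/24 = 1703/24.
Numerically: ≈ 70.958333.
(This is only a lower bound; the true E[α(G)] may be larger.)

E[α(G)] ≥ 1703/24 ≈ 70.958333.


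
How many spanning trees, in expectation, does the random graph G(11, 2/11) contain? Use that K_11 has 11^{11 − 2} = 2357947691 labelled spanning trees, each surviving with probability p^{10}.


K_11 has 11^{11 − 2} = 2357947691 labelled spanning trees.
For each such spanning tree H, let X_H = 1 if all 10 edges of H are present in G. Then P[X_H = 1] = p^{10} = (2/11)^{10} = 1024/25937424601.
Summing the indicators: E[X] = Σ_H E[X_H] = 2357947691 · p^{10} = 2357947691 · 1024/25937424601 = 1024/11.
Numerically: E[X] ≈ 93.1.

E[X] = 2357947691 · (2/11)^{10} = 1024/11 ≈ 93.1.


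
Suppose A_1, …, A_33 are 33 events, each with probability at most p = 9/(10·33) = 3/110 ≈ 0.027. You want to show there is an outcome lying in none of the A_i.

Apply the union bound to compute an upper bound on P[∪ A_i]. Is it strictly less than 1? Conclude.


Union bound: P[∪_{i=1}^{33} A_i] ≤ Σ_i P[A_i] ≤ 33·p = 33·(3/110) = 9/10.
Numerically: 9/10 ≈ 0.900.
Is 9/10 < 1? YES.
Since P[∪ A_i] ≤ 9/10 < 1, the complement has P[∩ A_i^c] ≥ 1 − 9/10 = 1/10 > 0, so some outcome avoids every A_i.

33·p = 9/10 ≈ 0.900; existence CERTIFIED by the union bound.


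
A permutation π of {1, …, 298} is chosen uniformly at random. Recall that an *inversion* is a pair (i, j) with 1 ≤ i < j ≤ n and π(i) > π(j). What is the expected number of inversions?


Write X = Σ X_I over the C(298, 2) = 44253 pairs i < j, with X_I the indicator of one inversion.
There are 44253 indicators.
For each fixed pair i < j, the values π(i) and π(j) are two distinct elements of {1, …, 298} in uniformly random order; by symmetry P[π(i) > π(j)] = 1/2.
By linearity: E[X] = 44253 · (1/2) = C(298, 2) · (1/2) = 44253/2 = 44253/2 ≈ 22126.50000.

E[X] = 44253/2 = 22126.50000.


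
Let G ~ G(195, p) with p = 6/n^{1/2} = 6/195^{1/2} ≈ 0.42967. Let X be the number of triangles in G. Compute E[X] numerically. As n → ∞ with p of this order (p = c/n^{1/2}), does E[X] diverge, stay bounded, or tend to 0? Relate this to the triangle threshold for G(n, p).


Number of potential triangles: C(195, 3) = 1216865.
Each occurs with probability p³ ≈ (0.42967)³ ≈ 7.9323494e-02.
By linearity: E[X] = C(195, 3)·p³ ≈ 1216865 · 7.9323494e-02 ≈ 96525.98321.
Since α = 1/2 < 1, p = c/n^{1/2} ≫ 1/n is above the triangle threshold p ~ 1/n. Asymptotically E[X] ~ (c³/6)·n^{3(1−α)} = (6³/6)·n^{1.5} → ∞; triangles are abundant w.h.p.

E[X] ≈ 96525.98321; in regime p = Θ(1/n^{1/2}) E[X] diverges (above the triangle threshold p ~ 1/n).


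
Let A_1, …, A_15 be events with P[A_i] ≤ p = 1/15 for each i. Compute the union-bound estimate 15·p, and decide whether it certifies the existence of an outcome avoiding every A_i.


Union bound: P[∪_{i=1}^{15} A_i] ≤ Σ_i P[A_i] ≤ 15·p = 15·(1/15) = 1.
Numerically: 1 ≈ 1.0000.
Is 1 < 1? NO.
Since the bound 1 is ≥ 1, the union bound is uninformative here; it does NOT by itself certify existence.

15·p = 1 ≈ 1.0000; existence NOT certified by the union bound.


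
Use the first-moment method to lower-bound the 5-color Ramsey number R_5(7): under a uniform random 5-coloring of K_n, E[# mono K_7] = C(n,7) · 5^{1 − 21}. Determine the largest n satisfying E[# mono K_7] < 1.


We need C(n, 7) · 5^{1 − 21} < 1, i.e. C(n, 7) < 5^{21 − 1} = 95367431640625.
Check values of n near the boundary:
  n = 336: C(336, 7) = 90079147136880; 90079147136880 < 95367431640625? YES
  n = 337: C(337, 7) = 91989916924632; 91989916924632 < 95367431640625? YES
  n = 338: C(338, 7) = 93935323022736; 93935323022736 < 95367431640625? YES
  n = 339: C(339, 7) = 95915887062372; 95915887062372 < 95367431640625? NO
The largest n with C(n, 7) < 95367431640625 is n = 338 (where E[X] = 93935323022736/95367431640625 ≈ 0.98498). Hence R_5(7) > 338, i.e. R_5(7) ≥ 339.

Largest n = 338; hence R_5(7) > 338.


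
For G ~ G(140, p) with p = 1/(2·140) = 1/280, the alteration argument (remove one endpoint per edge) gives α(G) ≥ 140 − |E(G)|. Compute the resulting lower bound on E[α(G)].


E[|E(G)|] = C(140, 2)·p = 9730 · (1/280) = 139/4.
E[α(G)] ≥ n − E[|E(G)|] = 140 − 139/4 = 421/4.
Numerically: ≈ 105.2500.
(This is only a lower bound; the true E[α(G)] may be larger.)

E[α(G)] ≥ 421/4 ≈ 105.2500.


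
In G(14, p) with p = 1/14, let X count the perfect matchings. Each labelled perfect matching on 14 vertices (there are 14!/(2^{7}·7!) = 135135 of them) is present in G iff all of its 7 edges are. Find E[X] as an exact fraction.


K_14 has 14!/(2^{7}·7!) = 135135 labelled perfect matchings.
For each such perfect matching H, let X_H = 1 if all 7 edges of H are present in G. Then P[X_H = 1] = p^{7} = (1/14)^{7} = 1/105413504.
By linearity of expectation: E[X] = Σ_H E[X_H] = 135135 · p^{7} = 135135 · 1/105413504 = 19305/15059072.
Numerically: E[X] ≈ 0.001282.

E[X] = 135135 · (1/14)^{7} = 19305/15059072 ≈ 0.001282.


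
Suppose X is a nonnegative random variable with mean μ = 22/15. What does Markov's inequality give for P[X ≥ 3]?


μ = E[X] = 22/15, a = 3.
Markov: P[X ≥ 3] ≤ μ/a = (22/15)/3 = 22/45.
Numerically: ≈ 0.48889.
(Since a = 3 > μ = 1.46667, the bound 22/45 is < 1 and informative.)

P[X ≥ 3] ≤ 22/45 ≈ 0.48889.


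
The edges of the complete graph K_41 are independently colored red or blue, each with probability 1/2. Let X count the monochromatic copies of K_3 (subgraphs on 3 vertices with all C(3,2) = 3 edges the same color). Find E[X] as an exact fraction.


Let X = Σ_S X_S over the C(41, 3) = 10660 subsets S of size 3, where X_S = 1 if the K_3 on S is monochromatic.
For a fixed S, the K_3 on S has C(3, 2) = 3 edges. P[all 3 edges red] = (1/2)^3, and likewise for blue, so P[monochromatic] = 2·(1/2)^3 = 2^{1 − 3} = 1/4.
By linearity: E[X] = C(41, 3) · 2^{1 − 3} = 10660 · 1/4 = 2665.
Numerically: E[X] ≈ 2665.0000.

E[X] = C(41,3)·2^(1−C(3,2)) = 2665 ≈ 2665.0000.


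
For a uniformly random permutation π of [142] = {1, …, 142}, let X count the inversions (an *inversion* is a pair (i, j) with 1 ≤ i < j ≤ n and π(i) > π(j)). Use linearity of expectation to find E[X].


Write X = Σ X_I over the C(142, 2) = 10011 pairs i < j, with X_I the indicator of one inversion.
There are 10011 indicators.
For each fixed pair i < j, the values π(i) and π(j) are two distinct elements of {1, …, 142} in uniformly random order; by symmetry P[π(i) > π(j)] = 1/2.
By linearity: E[X] = 10011 · (1/2) = C(142, 2) · (1/2) = 10011/2 = 10011/2 ≈ 5005.500000.

E[X] = 10011/2 = 5005.500000.


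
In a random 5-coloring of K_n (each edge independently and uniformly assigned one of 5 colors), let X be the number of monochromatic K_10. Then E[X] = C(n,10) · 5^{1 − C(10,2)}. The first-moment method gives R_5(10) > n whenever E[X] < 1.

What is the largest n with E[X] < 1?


We need C(n, 10) · 5^{1 − 45} < 1, i.e. C(n, 10) < 5^{45 − 1} = 5684341886080801486968994140625.
Check values of n near the boundary:
  n = 5388: C(5388, 10) = 5634865093375880654852250419586; 5634865093375880654852250419586 < 5684341886080801486968994140625? YES
  n = 5389: C(5389, 10) = 5645340767466558997768874792926; 5645340767466558997768874792926 < 5684341886080801486968994140625? YES
  n = 5390: C(5390, 10) = 5655833965919099070255434039753; 5655833965919099070255434039753 < 5684341886080801486968994140625? YES
  n = 5391: C(5391, 10) = 5666344714787188828795213697883; 5666344714787188828795213697883 < 5684341886080801486968994140625? YES
  n = 5392: C(5392, 10) = 5676873040158402483252283957448; 5676873040158402483252283957448 < 5684341886080801486968994140625? YES
  n = 5393: C(5393, 10) = 5687418968154238267170642278008; 5687418968154238267170642278008 < 5684341886080801486968994140625? NO
  n = 5394: C(5394, 10) = 5697982524930156243149785372878; 5697982524930156243149785372878 < 5684341886080801486968994140625? NO
The largest n with C(n, 10) < 5684341886080801486968994140625 is n = 5392 (where E[X] = 5676873040158402483252283957448/5684341886080801486968994140625 ≈ 0.9986861). Hence R_5(10) > 5392, i.e. R_5(10) ≥ 5393.

Largest n = 5392; hence R_5(10) > 5392.


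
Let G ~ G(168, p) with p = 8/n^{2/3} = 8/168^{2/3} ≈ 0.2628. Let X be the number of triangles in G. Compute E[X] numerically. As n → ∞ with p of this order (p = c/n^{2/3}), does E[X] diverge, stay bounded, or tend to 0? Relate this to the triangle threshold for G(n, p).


Number of potential triangles: C(168, 3) = 776216.
Each occurs with probability p³ ≈ (0.2628)³ ≈ 1.814059e-02.
By linearity: E[X] = C(168, 3)·p³ ≈ 776216 · 1.814059e-02 ≈ 14081.0159.
Since α = 2/3 < 1, p = c/n^{2/3} ≫ 1/n is above the triangle threshold p ~ 1/n. Asymptotically E[X] ~ (c³/6)·n^{3(1−α)} = (8³/6)·n^{1} → ∞; triangles are abundant w.h.p.

E[X] ≈ 14081.0159; in regime p = Θ(1/n^{2/3}) E[X] diverges (above the triangle threshold p ~ 1/n).


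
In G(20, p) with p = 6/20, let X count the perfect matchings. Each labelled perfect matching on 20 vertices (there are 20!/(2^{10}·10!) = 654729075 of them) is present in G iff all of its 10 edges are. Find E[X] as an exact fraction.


K_20 has 20!/(2^{10}·10!) = 654729075 labelled perfect matchings.
For each such perfect matching H, let X_H = 1 if all 10 edges of H are present in G. Then P[X_H = 1] = p^{10} = (3/10)^{10} = 59049/10000000000.
By linearity: E[X] = Σ_H E[X_H] = 654729075 · p^{10} = 654729075 · 59049/10000000000 = 1546443885987/400000000.
Numerically: E[X] ≈ 3866.

E[X] = 654729075 · (3/10)^{10} = 1546443885987/400000000 ≈ 3866.


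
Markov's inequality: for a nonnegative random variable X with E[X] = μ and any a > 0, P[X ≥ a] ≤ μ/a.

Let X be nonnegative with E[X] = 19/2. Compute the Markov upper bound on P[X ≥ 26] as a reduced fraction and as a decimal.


μ = E[X] = 19/2, a = 26.
Markov: P[X ≥ 26] ≤ μ/a = (19/2)/26 = 19/52.
Numerically: ≈ 0.36538.
(Since a = 26 > μ = 9.50000, the bound 19/52 is < 1 and informative.)

P[X ≥ 26] ≤ 19/52 ≈ 0.36538.


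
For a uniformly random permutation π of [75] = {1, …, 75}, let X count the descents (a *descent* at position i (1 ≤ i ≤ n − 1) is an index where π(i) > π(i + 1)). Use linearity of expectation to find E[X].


Write X = Σ X_I over i = 1, …, 74, with X_I the indicator of one descent.
There are 74 indicators.
For each fixed i, the pair (π(i), π(i+1)) is a uniformly random ordered pair of distinct values from {1, …, 75}; by symmetry P[π(i) > π(i+1)] = 1/2.
By linearity: E[X] = 74 · (1/2) = (75 − 1) · (1/2) = 37 ≈ 37.00000.

E[X] = 37 = 37.00000.


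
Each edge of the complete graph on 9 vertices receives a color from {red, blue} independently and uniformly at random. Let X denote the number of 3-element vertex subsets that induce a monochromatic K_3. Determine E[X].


Let X = Σ_S X_S over the C(9, 3) = 84 subsets S of size 3, where X_S = 1 if the K_3 on S is monochromatic.
For a fixed S, the K_3 on S has C(3, 2) = 3 edges. P[all 3 edges red] = (1/2)^3, and likewise for blue, so P[monochromatic] = 2·(1/2)^3 = 2^{1 − 3} = 1/4.
By linearity of expectation: E[X] = C(9, 3) · 2^{1 − 3} = 84 · 1/4 = 21.
Numerically: E[X] ≈ 21.000.

E[X] = C(9,3)·2^(1−C(3,2)) = 21 ≈ 21.000.


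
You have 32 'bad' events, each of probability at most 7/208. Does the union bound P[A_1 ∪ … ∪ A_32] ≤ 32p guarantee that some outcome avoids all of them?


Union bound: P[∪_{i=1}^{32} A_i] ≤ Σ_i P[A_i] ≤ 32·p = 32·(7/208) = 14/13.
Numerically: 14/13 ≈ 1.0769.
Is 14/13 < 1? NO.
Since the bound 14/13 is ≥ 1, the union bound is uninformative here; it does NOT by itself certify existence.

32·p = 14/13 ≈ 1.0769; existence NOT certified by the union bound.
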